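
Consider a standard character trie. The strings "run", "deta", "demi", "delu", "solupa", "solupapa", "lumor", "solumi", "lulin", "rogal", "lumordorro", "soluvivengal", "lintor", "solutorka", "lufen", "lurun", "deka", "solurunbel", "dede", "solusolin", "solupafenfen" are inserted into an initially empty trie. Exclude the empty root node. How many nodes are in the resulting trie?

Trace insertions, counting only characters that open a new branch:
  "run" → 3 new (r, u, n)
  "deta" → 4 new (d, e, t, a)
  "demi" → prefix "de" already present; 2 new (m, i)
  "delu" → prefix "de" already present; 2 new (l, u)
  "solupa" → 6 new (s, o, l, u, p, a)
  "solupapa" → prefix "solupa" already present; 2 new (p, a)
  "lumor" → 5 new (l, u, m, o, r)
  "solumi" → prefix "solu" already present; 2 new (m, i)
  "lulin" → prefix "lu" already present; 3 new (l, i, n)
  "rogal" → prefix "r" already present; 4 new (o, g, a, l)
  "lumordorro" → prefix "lumor" already present; 5 new (d, o, r, r, o)
  "soluvivengal" → prefix "solu" already present; 8 new (v, i, v, e, n, g, a, l)
  "lintor" → prefix "l" already present; 5 new (i, n, t, o, r)
  "solutorka" → prefix "solu" already present; 5 new (t, o, r, k, a)
  "lufen" → prefix "lu" already present; 3 new (f, e, n)
  "lurun" → prefix "lu" already present; 3 new (r, u, n)
  "deka" → prefix "de" already present; 2 new (k, a)
  "solurunbel" → prefix "solu" already present; 6 new (r, u, n, b, e, l)
  "dede" → prefix "de" already present; 2 new (d, e)
  "solusolin" → prefix "solu" already present; 5 new (s, o, l, i, n)
  "solupafenfen" → prefix "solupa" already present; 6 new (f, e, n, f, e, n)
Total nodes = 3 + 4 + 2 + 2 + 6 + 2 + 5 + 2 + 3 + 4 + 5 + 8 + 5 + 5 + 3 + 3 + 2 + 6 + 2 + 5 + 6 = 83

83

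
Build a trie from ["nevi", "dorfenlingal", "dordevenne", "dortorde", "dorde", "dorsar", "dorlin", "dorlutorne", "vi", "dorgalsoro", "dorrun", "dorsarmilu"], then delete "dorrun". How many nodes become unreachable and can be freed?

A node on "dorrun"'s path can go only if nothing else ends at it or branches off below it.
The suffix "run" (3 nodes) is used only by "dorrun"; the node for "dor" still has the child "f", so pruning stops there.
Nodes removed: 3

3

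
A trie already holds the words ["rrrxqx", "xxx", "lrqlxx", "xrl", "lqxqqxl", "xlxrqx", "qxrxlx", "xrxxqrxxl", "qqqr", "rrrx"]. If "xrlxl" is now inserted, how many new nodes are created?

Walking "xrlxl" from the root, the first 3 characters ("xrl") follow existing edges; "x" is the first miss.
So 5 − 3 = 2 new nodes.

2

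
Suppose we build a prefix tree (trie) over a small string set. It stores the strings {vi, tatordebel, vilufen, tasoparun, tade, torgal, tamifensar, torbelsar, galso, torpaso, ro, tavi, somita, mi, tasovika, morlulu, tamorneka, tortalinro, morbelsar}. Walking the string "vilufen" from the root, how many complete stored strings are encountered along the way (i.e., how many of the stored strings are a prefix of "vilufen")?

Traverse "vilufen" character by character; count nodes along the way that are marked as word ends.
Prefixes of the query that are stored words: "vi", "vilufen"
Count: 2

2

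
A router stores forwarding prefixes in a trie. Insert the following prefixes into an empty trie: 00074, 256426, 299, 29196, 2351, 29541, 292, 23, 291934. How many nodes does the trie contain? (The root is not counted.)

Trie structure (* marks end of a word):
(root)
├─ 0
│  └─ 0
│     └─ 0
│        └─ 7
│           └─ 4 *
└─ 2
   ├─ 3 *
   │  └─ 5
   │     └─ 1 *
   ├─ 5
   │  └─ 6
   │     └─ 4
   │        └─ 2
   │           └─ 6 *
   └─ 9
      ├─ 1
      │  └─ 9
      │     ├─ 3
      │     │  └─ 4 *
      │     └─ 6 *
      ├─ 2 *
      ├─ 5
      │  └─ 4
      │     └─ 1 *
      └─ 9 *
Counting every labelled node above: 25.

25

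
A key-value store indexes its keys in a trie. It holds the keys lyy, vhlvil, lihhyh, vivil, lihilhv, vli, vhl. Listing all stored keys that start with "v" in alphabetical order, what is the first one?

DFS of the "v" subtree visits, in order: "vhl", "vhlvil", "vivil", "vli"
Position 1: vhl

vhl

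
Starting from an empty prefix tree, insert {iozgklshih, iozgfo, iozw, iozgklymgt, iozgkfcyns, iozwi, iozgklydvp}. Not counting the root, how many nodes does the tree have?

26

Trace insertions, counting only characters that open a new branch:
  "iozgklshih" → 10 new (i, o, z, g, k, l, s, h, i, h)
  "iozgfo" → prefix "iozg" already present; 2 new (f, o)
  "iozw" → prefix "ioz" already present; 1 new (w)
  "iozgklymgt" → prefix "iozgkl" already present; 4 new (y, m, g, t)
  "iozgkfcyns" → prefix "iozgk" already present; 5 new (f, c, y, n, s)
  "iozwi" → prefix "iozw" already present; 1 new (i)
  "iozgklydvp" → prefix "iozgkly" already present; 3 new (d, v, p)
Total nodes = 10 + 2 + 1 + 4 + 5 + 1 + 3 = 26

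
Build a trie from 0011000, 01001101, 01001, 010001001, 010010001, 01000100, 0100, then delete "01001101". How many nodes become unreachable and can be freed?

3

After clearing the end-marker at "01001101", prune upward until reaching a node still needed by another word.
The suffix "101" (3 nodes) is used only by "01001101"; the node for "01001" still has the child "0", so pruning stops there.
Nodes removed: 3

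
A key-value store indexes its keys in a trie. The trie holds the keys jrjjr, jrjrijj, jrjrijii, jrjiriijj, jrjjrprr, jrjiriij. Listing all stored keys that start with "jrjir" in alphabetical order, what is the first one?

jrjiriij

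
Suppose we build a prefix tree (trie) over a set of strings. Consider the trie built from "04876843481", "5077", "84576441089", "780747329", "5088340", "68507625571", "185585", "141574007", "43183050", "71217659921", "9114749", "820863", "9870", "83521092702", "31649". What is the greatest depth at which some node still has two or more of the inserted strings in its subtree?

2

Equivalently: take the maximum, over all pairs, of their longest common prefix length.
e.g. "5077" and "5088340" share the prefix "50" of length 2; no pair shares a longer one.
Longest shared-prefix length: 2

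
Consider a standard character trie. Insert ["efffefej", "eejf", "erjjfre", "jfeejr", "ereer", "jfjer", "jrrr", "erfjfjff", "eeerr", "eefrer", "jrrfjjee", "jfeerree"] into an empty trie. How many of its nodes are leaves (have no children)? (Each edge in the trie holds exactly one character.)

Leaves are exactly the stored words that no other stored word extends.
Those words: "eeerr", "eefrer", "eejf", "efffefej", "ereer", "erfjfjff", "erjjfre", "jfeejr", "jfeerree", "jfjer", "jrrfjjee", "jrrr"
Leaf count: 12

12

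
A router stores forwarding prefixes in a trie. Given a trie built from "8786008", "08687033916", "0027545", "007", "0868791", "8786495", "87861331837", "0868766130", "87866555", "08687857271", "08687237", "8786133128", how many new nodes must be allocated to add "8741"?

Walking "8741" from the root, the first 2 characters ("87") follow existing edges; "4" is the first miss.
So 4 − 2 = 2 new nodes.

2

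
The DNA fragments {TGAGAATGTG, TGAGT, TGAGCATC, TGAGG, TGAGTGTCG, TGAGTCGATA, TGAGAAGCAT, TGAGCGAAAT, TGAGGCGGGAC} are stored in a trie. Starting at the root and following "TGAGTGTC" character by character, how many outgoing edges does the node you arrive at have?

1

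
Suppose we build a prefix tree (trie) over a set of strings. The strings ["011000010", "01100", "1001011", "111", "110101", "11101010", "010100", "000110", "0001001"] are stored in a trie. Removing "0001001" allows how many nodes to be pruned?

3

A node on "0001001"'s path can go only if nothing else ends at it or branches off below it.
The suffix "001" (3 nodes) is used only by "0001001"; the node for "0001" still has the child "1", so pruning stops there.
Nodes removed: 3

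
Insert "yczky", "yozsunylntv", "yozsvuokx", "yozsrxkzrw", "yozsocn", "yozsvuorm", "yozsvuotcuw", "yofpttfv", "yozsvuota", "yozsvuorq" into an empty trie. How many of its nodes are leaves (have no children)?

10

Leaves are exactly the stored words that no other stored word extends.
Those words: "yczky", "yofpttfv", "yozsocn", "yozsrxkzrw", "yozsunylntv", "yozsvuokx", "yozsvuorm", "yozsvuorq", "yozsvuota", "yozsvuotcuw"
Leaf count: 10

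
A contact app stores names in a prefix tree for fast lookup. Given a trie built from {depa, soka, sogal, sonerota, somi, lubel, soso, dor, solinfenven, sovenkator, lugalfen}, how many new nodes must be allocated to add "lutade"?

4

Walking "lutade" from the root, the first 2 characters ("lu") follow existing edges; "t" is the first miss.
New nodes needed: |"lutade"| − 2 = 6 − 2 = 4.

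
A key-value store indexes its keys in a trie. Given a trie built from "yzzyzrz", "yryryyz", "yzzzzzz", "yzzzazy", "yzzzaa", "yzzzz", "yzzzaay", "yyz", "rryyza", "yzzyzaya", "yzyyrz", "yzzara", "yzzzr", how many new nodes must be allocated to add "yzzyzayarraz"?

4

"yzzyzaya" is already a path in the trie; the remaining "rraz" must be added.
New nodes needed: |"yzzyzayarraz"| − 8 = 12 − 8 = 4.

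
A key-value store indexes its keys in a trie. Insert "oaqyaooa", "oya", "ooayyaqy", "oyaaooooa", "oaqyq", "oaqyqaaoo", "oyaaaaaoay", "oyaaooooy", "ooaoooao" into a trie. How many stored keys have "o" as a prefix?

9

Traverse to the node for "o", then collect every word in that subtree.
Matches: "oaqyaooa", "oaqyq", "oaqyqaaoo", "ooaoooao", "ooayyaqy", "oya", "oyaaaaaoay", "oyaaooooa", "oyaaooooy"
Count: 9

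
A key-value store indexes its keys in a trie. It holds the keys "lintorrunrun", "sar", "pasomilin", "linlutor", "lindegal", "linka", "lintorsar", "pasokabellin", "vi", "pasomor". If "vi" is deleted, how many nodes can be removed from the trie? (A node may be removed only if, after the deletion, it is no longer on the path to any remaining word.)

A node on "vi"'s path can go only if nothing else ends at it or branches off below it.
No other word shares any prefix with "vi", so all 2 of its nodes go.
Nodes removed: 2

2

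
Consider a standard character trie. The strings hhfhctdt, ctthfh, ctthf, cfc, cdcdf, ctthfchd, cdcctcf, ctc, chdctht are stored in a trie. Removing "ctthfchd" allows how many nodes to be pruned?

3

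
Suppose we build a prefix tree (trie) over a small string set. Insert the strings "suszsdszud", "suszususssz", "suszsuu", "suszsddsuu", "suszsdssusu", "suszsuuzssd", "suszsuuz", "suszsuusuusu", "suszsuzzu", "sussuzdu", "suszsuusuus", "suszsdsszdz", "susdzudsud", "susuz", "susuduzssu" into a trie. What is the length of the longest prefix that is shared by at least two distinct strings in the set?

11

The deepest shared node is where two words last agree before diverging.
e.g. "suszsuusuus" and "suszsuusuusu" share the prefix "suszsuusuus" of length 11; no pair shares a longer one.
Longest shared-prefix length: 11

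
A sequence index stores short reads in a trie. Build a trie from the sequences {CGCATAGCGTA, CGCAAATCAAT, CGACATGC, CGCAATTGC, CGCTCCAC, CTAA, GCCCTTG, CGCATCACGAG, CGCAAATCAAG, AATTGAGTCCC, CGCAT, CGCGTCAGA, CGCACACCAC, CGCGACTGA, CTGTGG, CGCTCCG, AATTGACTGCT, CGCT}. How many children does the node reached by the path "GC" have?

Walk "GC" from the root, arriving at one node.
Distinct next characters after "GC": C.
That node has 1 child edge.

1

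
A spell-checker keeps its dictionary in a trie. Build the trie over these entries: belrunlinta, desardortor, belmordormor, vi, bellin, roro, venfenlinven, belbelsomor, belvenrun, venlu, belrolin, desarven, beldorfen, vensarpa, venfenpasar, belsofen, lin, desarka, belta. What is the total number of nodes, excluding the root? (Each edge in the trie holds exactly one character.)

Insert word by word; a character creates a node only if that edge doesn't already exist:
  "belrunlinta" → 11 new (b, e, l, r, u, n, l, i, n, t, a)
  "desardortor" → 11 new (d, e, s, a, r, d, o, r, t, o, r)
  "belmordormor" → prefix "bel" already present; 9 new (m, o, r, d, o, r, m, o, r)
  "vi" → 2 new (v, i)
  "bellin" → prefix "bel" already present; 3 new (l, i, n)
  "roro" → 4 new (r, o, r, o)
  "venfenlinven" → prefix "v" already present; 11 new (e, n, f, e, n, l, i, n, v, e, n)
  "belbelsomor" → prefix "bel" already present; 8 new (b, e, l, s, o, m, o, r)
  "belvenrun" → prefix "bel" already present; 6 new (v, e, n, r, u, n)
  "venlu" → prefix "ven" already present; 2 new (l, u)
  "belrolin" → prefix "belr" already present; 4 new (o, l, i, n)
  "desarven" → prefix "desar" already present; 3 new (v, e, n)
  "beldorfen" → prefix "bel" already present; 6 new (d, o, r, f, e, n)
  "vensarpa" → prefix "ven" already present; 5 new (s, a, r, p, a)
  "venfenpasar" → prefix "venfen" already present; 5 new (p, a, s, a, r)
  "belsofen" → prefix "bel" already present; 5 new (s, o, f, e, n)
  "lin" → 3 new (l, i, n)
  "desarka" → prefix "desar" already present; 2 new (k, a)
  "belta" → prefix "bel" already present; 2 new (t, a)
Total nodes = 11 + 11 + 9 + 2 + 3 + 4 + 11 + 8 + 6 + 2 + 4 + 3 + 6 + 5 + 5 + 5 + 3 + 2 + 2 = 102

102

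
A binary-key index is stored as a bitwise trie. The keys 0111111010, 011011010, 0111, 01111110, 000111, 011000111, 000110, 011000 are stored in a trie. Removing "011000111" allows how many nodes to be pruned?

3

Walk "011000111" from the leaf back toward the root, removing each node that no remaining word uses.
The suffix "111" (3 nodes) is used only by "011000111"; "011000" is itself a stored word, so pruning stops there.
Nodes removed: 3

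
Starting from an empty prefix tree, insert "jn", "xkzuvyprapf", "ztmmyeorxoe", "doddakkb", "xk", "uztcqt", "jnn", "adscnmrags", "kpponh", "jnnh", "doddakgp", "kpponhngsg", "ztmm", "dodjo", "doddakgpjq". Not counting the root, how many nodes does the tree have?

66

Count nodes per top-level branch (shared prefixes stored once):
  'a'-branch (adscnmrags): 10 nodes
  'd'-branch (doddakgp, doddakgpjq, doddakkb, dodjo): 14 nodes
  'j'-branch (jn, jnn, jnnh): 4 nodes
  'k'-branch (kpponh, kpponhngsg): 10 nodes
  'u'-branch (uztcqt): 6 nodes
  'x'-branch (xk, xkzuvyprapf): 11 nodes
  'z'-branch (ztmm, ztmmyeorxoe): 11 nodes
Sum: 66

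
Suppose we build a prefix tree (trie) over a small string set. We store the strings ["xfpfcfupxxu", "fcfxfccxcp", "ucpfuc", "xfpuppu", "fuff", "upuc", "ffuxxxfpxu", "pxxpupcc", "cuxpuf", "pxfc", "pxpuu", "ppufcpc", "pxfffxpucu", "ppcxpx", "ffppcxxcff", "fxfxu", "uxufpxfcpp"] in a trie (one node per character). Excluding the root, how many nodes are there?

103

Count nodes per top-level branch (shared prefixes stored once):
  'c'-branch (cuxpuf): 6 nodes
  'f'-branch (fcfxfccxcp, ffppcxxcff, ffuxxxfpxu, fuff, fxfxu): 34 nodes
  'p'-branch (ppcxpx, ppufcpc, pxfc, pxfffxpucu, pxpuu, pxxpupcc): 30 nodes
  'u'-branch (ucpfuc, upuc, uxufpxfcpp): 18 nodes
  'x'-branch (xfpfcfupxxu, xfpuppu): 15 nodes
Sum: 103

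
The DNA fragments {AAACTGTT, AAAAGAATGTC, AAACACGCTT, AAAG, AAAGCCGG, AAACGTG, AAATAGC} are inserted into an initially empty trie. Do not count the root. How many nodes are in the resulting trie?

34

Trie structure (* marks end of a word):
(root)
└─ A
   └─ A
      └─ A
         ├─ A
         │  └─ G
         │     └─ A
         │        └─ A
         │           └─ T
         │              └─ G
         │                 └─ T
         │                    └─ C *
         ├─ C
         │  ├─ A
         │  │  └─ C
         │  │     └─ G
         │  │        └─ C
         │  │           └─ T
         │  │              └─ T *
         │  ├─ G
         │  │  └─ T
         │  │     └─ G *
         │  └─ T
         │     └─ G
         │        └─ T
         │           └─ T *
         ├─ G *
         │  └─ C
         │     └─ C
         │        └─ G
         │           └─ G *
         └─ T
            └─ A
               └─ G
                  └─ C *
Counting every labelled node above: 34.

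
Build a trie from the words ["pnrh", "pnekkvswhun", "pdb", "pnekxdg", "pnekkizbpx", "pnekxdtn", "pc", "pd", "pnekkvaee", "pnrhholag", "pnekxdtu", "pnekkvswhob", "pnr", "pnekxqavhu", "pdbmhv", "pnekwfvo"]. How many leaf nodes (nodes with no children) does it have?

12

A leaf is a node with no children — equivalently, the end of a word that is not a proper prefix of any other stored word.
Those words: "pc", "pdbmhv", "pnekkizbpx", "pnekkvaee", "pnekkvswhob", "pnekkvswhun", "pnekwfvo", "pnekxdg", "pnekxdtn", "pnekxdtu", "pnekxqavhu", "pnrhholag"
Leaf count: 12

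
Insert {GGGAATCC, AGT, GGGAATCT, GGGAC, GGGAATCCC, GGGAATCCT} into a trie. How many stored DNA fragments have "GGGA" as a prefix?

Filter for entries beginning with "GGGA":
Words under "GGGA": GGGAATCC, GGGAATCCC, GGGAATCCT, GGGAATCT, GGGAC
Count: 5

5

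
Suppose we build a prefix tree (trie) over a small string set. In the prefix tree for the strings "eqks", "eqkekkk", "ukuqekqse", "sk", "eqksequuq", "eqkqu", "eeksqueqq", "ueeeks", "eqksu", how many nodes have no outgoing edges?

A leaf is a node with no children — equivalently, the end of a word that is not a proper prefix of any other stored word.
Those words: "eeksqueqq", "eqkekkk", "eqkqu", "eqksequuq", "eqksu", "sk", "ueeeks", "ukuqekqse"
Leaf count: 8

8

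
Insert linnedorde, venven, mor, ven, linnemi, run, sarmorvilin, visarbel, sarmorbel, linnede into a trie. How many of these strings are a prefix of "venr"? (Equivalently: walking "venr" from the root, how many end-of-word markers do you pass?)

1

Check each prefix of "venr" against the stored set — each match is an end-marker on the path.
Prefixes of the query that are stored words: "ven"
Count: 1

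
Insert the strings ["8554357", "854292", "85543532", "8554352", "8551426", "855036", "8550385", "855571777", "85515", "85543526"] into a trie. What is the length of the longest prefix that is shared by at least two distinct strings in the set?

7

Equivalently: take the maximum, over all pairs, of their longest common prefix length.
e.g. "8554352" and "85543526" share the prefix "8554352" of length 7; no pair shares a longer one.
Longest shared-prefix length: 7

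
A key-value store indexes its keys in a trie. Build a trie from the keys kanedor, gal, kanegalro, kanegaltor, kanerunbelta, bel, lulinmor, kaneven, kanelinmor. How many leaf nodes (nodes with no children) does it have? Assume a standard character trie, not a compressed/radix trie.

9

A leaf is a node with no children — equivalently, the end of a word that is not a proper prefix of any other stored word.
Those words: "bel", "gal", "kanedor", "kanegalro", "kanegaltor", "kanelinmor", "kanerunbelta", "kaneven", "lulinmor"
Leaf count: 9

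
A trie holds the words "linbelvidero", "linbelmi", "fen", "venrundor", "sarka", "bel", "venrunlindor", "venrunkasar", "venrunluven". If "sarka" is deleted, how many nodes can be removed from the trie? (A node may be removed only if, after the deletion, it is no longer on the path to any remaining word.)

A node on "sarka"'s path can go only if nothing else ends at it or branches off below it.
No other word shares any prefix with "sarka", so all 5 of its nodes go.
Nodes removed: 5

5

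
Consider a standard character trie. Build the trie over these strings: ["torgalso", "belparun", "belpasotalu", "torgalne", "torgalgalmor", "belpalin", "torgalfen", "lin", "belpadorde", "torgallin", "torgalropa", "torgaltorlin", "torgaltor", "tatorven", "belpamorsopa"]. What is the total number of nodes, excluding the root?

Count nodes per top-level branch (shared prefixes stored once):
  'b'-branch (belpadorde, belpalin, belpamorsopa, belparun, belpasotalu): 29 nodes
  'l'-branch (lin): 3 nodes
  't'-branch (tatorven, torgalfen, torgalgalmor, torgallin, torgalne, torgalropa, torgalso, torgaltor, torgaltorlin): 39 nodes
Sum: 71

71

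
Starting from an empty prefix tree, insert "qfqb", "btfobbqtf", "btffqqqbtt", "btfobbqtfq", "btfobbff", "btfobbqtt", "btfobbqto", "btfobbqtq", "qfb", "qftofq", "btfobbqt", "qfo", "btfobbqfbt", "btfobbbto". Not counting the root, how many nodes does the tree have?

38

Trie structure (* marks end of a word):
(root)
├─ b
│  └─ t
│     └─ f
│        ├─ f
│        │  └─ q
│        │     └─ q
│        │        └─ q
│        │           └─ b
│        │              └─ t
│        │                 └─ t *
│        └─ o
│           └─ b
│              └─ b
│                 ├─ b
│                 │  └─ t
│                 │     └─ o *
│                 ├─ f
│                 │  └─ f *
│                 └─ q
│                    ├─ f
│                    │  └─ b
│                    │     └─ t *
│                    └─ t *
│                       ├─ f *
│                       │  └─ q *
│                       ├─ o *
│                       ├─ q *
│                       └─ t *
└─ q
   └─ f
      ├─ b *
      ├─ o *
      ├─ q
      │  └─ b *
      └─ t
         └─ o
            └─ f
               └─ q *
Counting every labelled node above: 38.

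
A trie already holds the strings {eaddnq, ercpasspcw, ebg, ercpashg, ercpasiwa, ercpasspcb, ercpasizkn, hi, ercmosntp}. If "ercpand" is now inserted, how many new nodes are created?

"ercpa" is already a path in the trie; the remaining "nd" must be added.
So 7 − 5 = 2 new nodes.

2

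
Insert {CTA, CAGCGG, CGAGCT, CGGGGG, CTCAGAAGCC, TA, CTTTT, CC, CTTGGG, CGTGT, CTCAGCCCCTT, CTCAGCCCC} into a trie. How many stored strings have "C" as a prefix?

11

Traverse to the node for "C", then collect every word in that subtree.
Words under "C": CAGCGG, CC, CGAGCT, CGGGGG, CGTGT, CTA, CTCAGAAGCC, CTCAGCCCC, CTCAGCCCCTT, CTTGGG, CTTTT
Count: 11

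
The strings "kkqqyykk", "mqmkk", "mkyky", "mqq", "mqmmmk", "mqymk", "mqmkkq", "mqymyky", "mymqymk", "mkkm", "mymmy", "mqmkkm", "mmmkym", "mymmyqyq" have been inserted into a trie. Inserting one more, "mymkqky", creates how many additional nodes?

Walking "mymkqky" from the root, the first 3 characters ("mym") follow existing edges; "k" is the first miss.
So 7 − 3 = 4 new nodes.

4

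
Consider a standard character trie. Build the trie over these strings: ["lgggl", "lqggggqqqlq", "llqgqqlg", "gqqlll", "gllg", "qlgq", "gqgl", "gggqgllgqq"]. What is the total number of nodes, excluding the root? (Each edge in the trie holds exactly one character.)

46

Count nodes per top-level branch (shared prefixes stored once):
  'g'-branch (gggqgllgqq, gllg, gqgl, gqqlll): 20 nodes
  'l'-branch (lgggl, llqgqqlg, lqggggqqqlq): 22 nodes
  'q'-branch (qlgq): 4 nodes
Sum: 46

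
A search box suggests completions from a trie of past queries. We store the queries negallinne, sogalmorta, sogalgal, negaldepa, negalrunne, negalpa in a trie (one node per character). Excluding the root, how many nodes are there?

34

Count nodes per top-level branch (shared prefixes stored once):
  'n'-branch (negaldepa, negallinne, negalpa, negalrunne): 21 nodes
  's'-branch (sogalgal, sogalmorta): 13 nodes
Sum: 34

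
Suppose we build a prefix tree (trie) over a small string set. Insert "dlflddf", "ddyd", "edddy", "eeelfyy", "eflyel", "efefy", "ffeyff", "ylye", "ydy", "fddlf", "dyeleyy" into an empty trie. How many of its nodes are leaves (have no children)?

11

A leaf is a node with no children — equivalently, the end of a word that is not a proper prefix of any other stored word.
Those words: "ddyd", "dlflddf", "dyeleyy", "edddy", "eeelfyy", "efefy", "eflyel", "fddlf", "ffeyff", "ydy", "ylye"
Leaf count: 11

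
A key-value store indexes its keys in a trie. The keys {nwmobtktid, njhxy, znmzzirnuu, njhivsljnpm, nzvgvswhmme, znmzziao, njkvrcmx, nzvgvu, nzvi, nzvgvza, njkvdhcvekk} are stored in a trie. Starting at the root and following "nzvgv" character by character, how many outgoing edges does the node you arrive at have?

3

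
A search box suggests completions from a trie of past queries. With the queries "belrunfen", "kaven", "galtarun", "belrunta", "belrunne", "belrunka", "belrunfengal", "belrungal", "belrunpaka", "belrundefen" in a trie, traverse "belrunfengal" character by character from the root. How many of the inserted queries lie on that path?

Traverse "belrunfengal" character by character; count nodes along the way that are marked as word ends.
Prefixes of the query that are stored words: "belrunfen", "belrunfengal"
Count: 2

2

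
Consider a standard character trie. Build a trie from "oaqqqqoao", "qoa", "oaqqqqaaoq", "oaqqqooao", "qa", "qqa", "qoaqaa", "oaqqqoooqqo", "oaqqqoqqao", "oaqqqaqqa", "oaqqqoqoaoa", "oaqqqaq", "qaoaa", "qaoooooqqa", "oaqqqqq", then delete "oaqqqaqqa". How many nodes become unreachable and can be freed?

2

After clearing the end-marker at "oaqqqaqqa", prune upward until reaching a node still needed by another word.
The suffix "qa" (2 nodes) is used only by "oaqqqaqqa"; "oaqqqaq" is itself a stored word, so pruning stops there.
Nodes removed: 2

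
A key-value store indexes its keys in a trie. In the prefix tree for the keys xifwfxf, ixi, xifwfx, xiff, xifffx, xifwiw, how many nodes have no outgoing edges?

4

Leaves are exactly the stored words that no other stored word extends.
Those words: "ixi", "xifffx", "xifwfxf", "xifwiw"
Leaf count: 4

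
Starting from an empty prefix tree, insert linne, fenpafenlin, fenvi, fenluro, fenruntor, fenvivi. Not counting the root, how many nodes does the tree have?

Insert word by word; a character creates a node only if that edge doesn't already exist:
  "linne" → 5 new (l, i, n, n, e)
  "fenpafenlin" → 11 new (f, e, n, p, a, f, e, n, l, i, n)
  "fenvi" → prefix "fen" already present; 2 new (v, i)
  "fenluro" → prefix "fen" already present; 4 new (l, u, r, o)
  "fenruntor" → prefix "fen" already present; 6 new (r, u, n, t, o, r)
  "fenvivi" → prefix "fenvi" already present; 2 new (v, i)
Total nodes = 5 + 11 + 2 + 4 + 6 + 2 = 30

30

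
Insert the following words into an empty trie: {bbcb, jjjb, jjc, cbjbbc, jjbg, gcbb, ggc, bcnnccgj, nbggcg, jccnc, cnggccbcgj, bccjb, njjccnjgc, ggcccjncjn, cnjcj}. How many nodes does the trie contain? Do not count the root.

70

Count nodes per top-level branch (shared prefixes stored once):
  'b'-branch (bbcb, bccjb, bcnnccgj): 14 nodes
  'c'-branch (cbjbbc, cnggccbcgj, cnjcj): 18 nodes
  'g'-branch (gcbb, ggc, ggcccjncjn): 13 nodes
  'j'-branch (jccnc, jjbg, jjc, jjjb): 11 nodes
  'n'-branch (nbggcg, njjccnjgc): 14 nodes
Sum: 70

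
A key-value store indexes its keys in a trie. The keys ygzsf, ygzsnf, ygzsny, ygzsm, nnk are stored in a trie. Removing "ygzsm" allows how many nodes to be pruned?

1

Walk "ygzsm" from the leaf back toward the root, removing each node that no remaining word uses.
The suffix "m" (1 node) is used only by "ygzsm"; the node for "ygzs" still has the child "f", so pruning stops there.
Nodes removed: 1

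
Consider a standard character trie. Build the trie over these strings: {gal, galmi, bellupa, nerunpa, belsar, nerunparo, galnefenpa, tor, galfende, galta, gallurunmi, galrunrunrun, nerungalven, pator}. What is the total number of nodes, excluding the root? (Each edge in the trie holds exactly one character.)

68

Trace insertions, counting only characters that open a new branch:
  "gal" → 3 new (g, a, l)
  "galmi" → prefix "gal" already present; 2 new (m, i)
  "bellupa" → 7 new (b, e, l, l, u, p, a)
  "nerunpa" → 7 new (n, e, r, u, n, p, a)
  "belsar" → prefix "bel" already present; 3 new (s, a, r)
  "nerunparo" → prefix "nerunpa" already present; 2 new (r, o)
  "galnefenpa" → prefix "gal" already present; 7 new (n, e, f, e, n, p, a)
  "tor" → 3 new (t, o, r)
  "galfende" → prefix "gal" already present; 5 new (f, e, n, d, e)
  "galta" → prefix "gal" already present; 2 new (t, a)
  "gallurunmi" → prefix "gal" already present; 7 new (l, u, r, u, n, m, i)
  "galrunrunrun" → prefix "gal" already present; 9 new (r, u, n, r, u, n, r, u, n)
  "nerungalven" → prefix "nerun" already present; 6 new (g, a, l, v, e, n)
  "pator" → 5 new (p, a, t, o, r)
Total nodes = 3 + 2 + 7 + 7 + 3 + 2 + 7 + 3 + 5 + 2 + 7 + 9 + 6 + 5 = 68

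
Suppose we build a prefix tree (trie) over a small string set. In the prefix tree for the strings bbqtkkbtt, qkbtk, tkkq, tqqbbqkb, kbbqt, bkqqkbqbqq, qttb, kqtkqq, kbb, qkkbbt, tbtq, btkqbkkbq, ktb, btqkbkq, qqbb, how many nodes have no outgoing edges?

14

Leaves are exactly the stored words that no other stored word extends.
Those words: "bbqtkkbtt", "bkqqkbqbqq", "btkqbkkbq", "btqkbkq", "kbbqt", "kqtkqq", "ktb", "qkbtk", "qkkbbt", "qqbb", "qttb", "tbtq", "tkkq", "tqqbbqkb"
Leaf count: 14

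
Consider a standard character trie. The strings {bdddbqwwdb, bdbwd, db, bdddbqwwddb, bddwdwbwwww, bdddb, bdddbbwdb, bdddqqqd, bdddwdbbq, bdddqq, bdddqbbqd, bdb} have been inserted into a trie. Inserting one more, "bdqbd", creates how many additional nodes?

3

Walking "bdqbd" from the root, the first 2 characters ("bd") follow existing edges; "q" is the first miss.
New nodes needed: |"bdqbd"| − 2 = 5 − 2 = 3.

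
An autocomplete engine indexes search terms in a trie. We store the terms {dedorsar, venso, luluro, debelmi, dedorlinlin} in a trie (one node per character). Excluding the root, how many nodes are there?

30

Count nodes per top-level branch (shared prefixes stored once):
  'd'-branch (debelmi, dedorlinlin, dedorsar): 19 nodes
  'l'-branch (luluro): 6 nodes
  'v'-branch (venso): 5 nodes
Sum: 30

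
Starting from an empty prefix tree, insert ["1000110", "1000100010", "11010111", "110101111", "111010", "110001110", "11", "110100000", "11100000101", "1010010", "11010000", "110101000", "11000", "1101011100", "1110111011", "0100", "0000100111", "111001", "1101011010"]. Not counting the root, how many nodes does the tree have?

73

Trace insertions, counting only characters that open a new branch:
  "1000110" → 7 new (1, 0, 0, 0, 1, 1, 0)
  "1000100010" → prefix "10001" already present; 5 new (0, 0, 0, 1, 0)
  "11010111" → prefix "1" already present; 7 new (1, 0, 1, 0, 1, 1, 1)
  "110101111" → prefix "11010111" already present; 1 new (1)
  "111010" → prefix "11" already present; 4 new (1, 0, 1, 0)
  "110001110" → prefix "110" already present; 6 new (0, 0, 1, 1, 1, 0)
  "11" → prefix "11" already present; 0 new (none)
  "110100000" → prefix "11010" already present; 4 new (0, 0, 0, 0)
  "11100000101" → prefix "1110" already present; 7 new (0, 0, 0, 0, 1, 0, 1)
  "1010010" → prefix "10" already present; 5 new (1, 0, 0, 1, 0)
  "11010000" → prefix "11010000" already present; 0 new (none)
  "110101000" → prefix "110101" already present; 3 new (0, 0, 0)
  "11000" → prefix "11000" already present; 0 new (none)
  "1101011100" → prefix "11010111" already present; 2 new (0, 0)
  "1110111011" → prefix "11101" already present; 5 new (1, 1, 0, 1, 1)
  "0100" → 4 new (0, 1, 0, 0)
  "0000100111" → prefix "0" already present; 9 new (0, 0, 0, 1, 0, 0, 1, 1, 1)
  "111001" → prefix "11100" already present; 1 new (1)
  "1101011010" → prefix "1101011" already present; 3 new (0, 1, 0)
Total nodes = 7 + 5 + 7 + 1 + 4 + 6 + 0 + 4 + 7 + 5 + 0 + 3 + 0 + 2 + 5 + 4 + 9 + 1 + 3 = 73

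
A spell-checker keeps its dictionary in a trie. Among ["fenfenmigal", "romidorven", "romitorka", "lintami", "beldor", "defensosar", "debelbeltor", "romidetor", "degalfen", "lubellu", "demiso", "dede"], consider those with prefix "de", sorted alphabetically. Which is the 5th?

Words with prefix "de", in lexicographic order: "debelbeltor", "dede", "defensosar", "degalfen", "demiso"
Position 5: demiso

demiso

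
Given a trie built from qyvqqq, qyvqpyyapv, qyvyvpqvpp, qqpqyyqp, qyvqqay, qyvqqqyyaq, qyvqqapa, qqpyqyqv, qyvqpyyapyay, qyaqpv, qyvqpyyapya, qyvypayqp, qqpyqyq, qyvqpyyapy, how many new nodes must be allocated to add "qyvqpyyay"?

1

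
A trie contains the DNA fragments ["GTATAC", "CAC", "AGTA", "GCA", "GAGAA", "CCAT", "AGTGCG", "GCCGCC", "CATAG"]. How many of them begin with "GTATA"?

1

Filter for entries beginning with "GTATA":
Words under "GTATA": GTATAC
Count: 1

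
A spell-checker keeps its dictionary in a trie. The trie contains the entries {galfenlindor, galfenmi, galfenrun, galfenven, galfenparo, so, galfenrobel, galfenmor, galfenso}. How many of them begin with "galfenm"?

2

Walk to "galfenm"; the words in its subtree are exactly those with that prefix.
Matches: "galfenmi", "galfenmor"
Count: 2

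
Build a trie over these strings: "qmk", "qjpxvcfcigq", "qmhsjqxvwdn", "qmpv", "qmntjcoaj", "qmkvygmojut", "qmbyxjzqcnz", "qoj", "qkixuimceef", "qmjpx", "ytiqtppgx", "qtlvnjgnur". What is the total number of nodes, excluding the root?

81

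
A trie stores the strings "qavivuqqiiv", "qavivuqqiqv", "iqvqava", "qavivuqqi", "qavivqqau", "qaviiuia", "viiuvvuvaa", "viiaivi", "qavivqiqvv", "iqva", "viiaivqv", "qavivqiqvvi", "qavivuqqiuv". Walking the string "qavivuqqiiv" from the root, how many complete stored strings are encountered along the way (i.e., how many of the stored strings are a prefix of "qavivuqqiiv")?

2

Walk "qavivuqqiiv" from the root; an end-of-word marker is hit whenever a stored word is a prefix of "qavivuqqiiv".
Prefixes of the query that are stored words: "qavivuqqi", "qavivuqqiiv"
Count: 2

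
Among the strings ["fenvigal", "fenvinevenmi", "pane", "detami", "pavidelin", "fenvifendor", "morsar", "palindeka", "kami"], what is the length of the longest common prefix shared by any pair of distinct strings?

5

Look for the deepest trie node that still has at least two words in its subtree.
"fenvifendor" and "fenvigal" agree on "fenvi" (5 characters) before diverging; nothing deeper is shared.
Longest shared-prefix length: 5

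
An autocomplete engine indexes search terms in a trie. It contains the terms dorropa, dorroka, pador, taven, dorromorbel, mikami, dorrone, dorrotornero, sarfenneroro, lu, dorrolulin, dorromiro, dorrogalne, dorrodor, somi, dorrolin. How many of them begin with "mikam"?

Walk to "mikam"; the words in its subtree are exactly those with that prefix.
Words under "mikam": mikami
Count: 1

1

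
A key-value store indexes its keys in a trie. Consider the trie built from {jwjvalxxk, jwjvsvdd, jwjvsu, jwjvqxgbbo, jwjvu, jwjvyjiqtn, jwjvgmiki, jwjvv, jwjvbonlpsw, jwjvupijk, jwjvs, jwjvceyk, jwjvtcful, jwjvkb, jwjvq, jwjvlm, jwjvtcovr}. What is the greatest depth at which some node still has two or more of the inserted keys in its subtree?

Look for the deepest trie node that still has at least two words in its subtree.
e.g. "jwjvtcful" and "jwjvtcovr" share the prefix "jwjvtc" of length 6; no pair shares a longer one.
Longest shared-prefix length: 6

6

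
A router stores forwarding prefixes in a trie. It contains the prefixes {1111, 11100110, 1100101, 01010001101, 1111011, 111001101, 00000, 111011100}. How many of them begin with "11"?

6

Walk to "11"; the words in its subtree are exactly those with that prefix.
Words under "11": 1100101, 11100110, 111001101, 111011100, 1111, 1111011
Count: 6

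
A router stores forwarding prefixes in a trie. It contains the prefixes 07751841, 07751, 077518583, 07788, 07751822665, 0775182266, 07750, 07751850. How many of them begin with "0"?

8

Traverse to the node for "0", then collect every word in that subtree.
Matches: "07750", "07751", "0775182266", "07751822665", "07751841", "07751850", "077518583", "07788"
Count: 8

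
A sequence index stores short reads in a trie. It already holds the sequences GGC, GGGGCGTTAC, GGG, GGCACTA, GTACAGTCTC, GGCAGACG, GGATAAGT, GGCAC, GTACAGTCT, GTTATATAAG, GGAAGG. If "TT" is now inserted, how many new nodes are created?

2

"TT" shares no prefix with any stored word, so all 2 characters open new nodes.
2 − 0 = 2 new nodes.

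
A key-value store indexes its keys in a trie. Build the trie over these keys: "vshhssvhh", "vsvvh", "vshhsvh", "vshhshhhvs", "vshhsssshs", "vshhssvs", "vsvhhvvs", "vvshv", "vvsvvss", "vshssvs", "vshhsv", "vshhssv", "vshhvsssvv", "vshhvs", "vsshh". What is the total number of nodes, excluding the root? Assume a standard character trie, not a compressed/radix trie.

50

Insert word by word; a character creates a node only if that edge doesn't already exist:
  "vshhssvhh" → 9 new (v, s, h, h, s, s, v, h, h)
  "vsvvh" → prefix "vs" already present; 3 new (v, v, h)
  "vshhsvh" → prefix "vshhs" already present; 2 new (v, h)
  "vshhshhhvs" → prefix "vshhs" already present; 5 new (h, h, h, v, s)
  "vshhsssshs" → prefix "vshhss" already present; 4 new (s, s, h, s)
  "vshhssvs" → prefix "vshhssv" already present; 1 new (s)
  "vsvhhvvs" → prefix "vsv" already present; 5 new (h, h, v, v, s)
  "vvshv" → prefix "v" already present; 4 new (v, s, h, v)
  "vvsvvss" → prefix "vvs" already present; 4 new (v, v, s, s)
  "vshssvs" → prefix "vsh" already present; 4 new (s, s, v, s)
  "vshhsv" → prefix "vshhsv" already present; 0 new (none)
  "vshhssv" → prefix "vshhssv" already present; 0 new (none)
  "vshhvsssvv" → prefix "vshh" already present; 6 new (v, s, s, s, v, v)
  "vshhvs" → prefix "vshhvs" already present; 0 new (none)
  "vsshh" → prefix "vs" already present; 3 new (s, h, h)
Total nodes = 9 + 3 + 2 + 5 + 4 + 1 + 5 + 4 + 4 + 4 + 0 + 0 + 6 + 0 + 3 = 50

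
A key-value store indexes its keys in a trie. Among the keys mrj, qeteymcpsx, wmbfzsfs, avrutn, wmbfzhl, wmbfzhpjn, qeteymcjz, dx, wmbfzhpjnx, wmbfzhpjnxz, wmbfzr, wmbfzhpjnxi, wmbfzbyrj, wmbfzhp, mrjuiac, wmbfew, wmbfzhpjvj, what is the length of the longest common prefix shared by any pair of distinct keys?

10

Look for the deepest trie node that still has at least two words in its subtree.
"wmbfzhpjnx" and "wmbfzhpjnxi" agree on "wmbfzhpjnx" (10 characters) before diverging; nothing deeper is shared.
Longest shared-prefix length: 10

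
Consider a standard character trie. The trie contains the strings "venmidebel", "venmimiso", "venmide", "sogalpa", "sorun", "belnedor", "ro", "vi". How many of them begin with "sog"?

Walk to "sog"; the words in its subtree are exactly those with that prefix.
Matches: "sogalpa"
Count: 1

1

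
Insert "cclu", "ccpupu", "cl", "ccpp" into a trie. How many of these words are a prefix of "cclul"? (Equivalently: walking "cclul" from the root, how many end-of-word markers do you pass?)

1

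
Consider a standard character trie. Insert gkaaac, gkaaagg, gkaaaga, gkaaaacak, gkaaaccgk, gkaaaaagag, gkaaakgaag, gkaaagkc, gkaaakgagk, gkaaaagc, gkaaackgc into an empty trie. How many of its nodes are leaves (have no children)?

Leaves are exactly the stored words that no other stored word extends.
Those words: "gkaaaaagag", "gkaaaacak", "gkaaaagc", "gkaaaccgk", "gkaaackgc", "gkaaaga", "gkaaagg", "gkaaagkc", "gkaaakgaag", "gkaaakgagk"
Leaf count: 10

10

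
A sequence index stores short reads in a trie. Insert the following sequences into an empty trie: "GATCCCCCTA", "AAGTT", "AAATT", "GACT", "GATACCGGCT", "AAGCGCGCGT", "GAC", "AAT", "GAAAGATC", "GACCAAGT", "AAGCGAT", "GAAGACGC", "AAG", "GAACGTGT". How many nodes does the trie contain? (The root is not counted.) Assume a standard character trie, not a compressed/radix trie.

Trace insertions, counting only characters that open a new branch:
  "GATCCCCCTA" → 10 new (G, A, T, C, C, C, C, C, T, A)
  "AAGTT" → 5 new (A, A, G, T, T)
  "AAATT" → prefix "AA" already present; 3 new (A, T, T)
  "GACT" → prefix "GA" already present; 2 new (C, T)
  "GATACCGGCT" → prefix "GAT" already present; 7 new (A, C, C, G, G, C, T)
  "AAGCGCGCGT" → prefix "AAG" already present; 7 new (C, G, C, G, C, G, T)
  "GAC" → prefix "GAC" already present; 0 new (none)
  "AAT" → prefix "AA" already present; 1 new (T)
  "GAAAGATC" → prefix "GA" already present; 6 new (A, A, G, A, T, C)
  "GACCAAGT" → prefix "GAC" already present; 5 new (C, A, A, G, T)
  "AAGCGAT" → prefix "AAGCG" already present; 2 new (A, T)
  "GAAGACGC" → prefix "GAA" already present; 5 new (G, A, C, G, C)
  "AAG" → prefix "AAG" already present; 0 new (none)
  "GAACGTGT" → prefix "GAA" already present; 5 new (C, G, T, G, T)
Total nodes = 10 + 5 + 3 + 2 + 7 + 7 + 0 + 1 + 6 + 5 + 2 + 5 + 0 + 5 = 58

58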